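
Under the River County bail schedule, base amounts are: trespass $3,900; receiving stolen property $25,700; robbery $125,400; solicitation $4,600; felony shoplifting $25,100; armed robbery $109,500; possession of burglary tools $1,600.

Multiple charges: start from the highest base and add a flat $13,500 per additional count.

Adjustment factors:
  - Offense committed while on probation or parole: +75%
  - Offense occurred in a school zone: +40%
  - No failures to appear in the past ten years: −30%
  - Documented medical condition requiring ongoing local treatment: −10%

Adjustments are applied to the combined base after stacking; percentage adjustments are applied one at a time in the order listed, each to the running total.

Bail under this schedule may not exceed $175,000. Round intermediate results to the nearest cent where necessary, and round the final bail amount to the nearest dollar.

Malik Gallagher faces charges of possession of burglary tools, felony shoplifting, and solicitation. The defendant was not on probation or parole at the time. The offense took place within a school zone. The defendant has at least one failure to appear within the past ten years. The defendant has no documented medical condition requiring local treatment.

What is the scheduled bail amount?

Base amounts from the schedule: possession of burglary tools $1,600; felony shoplifting $25,100; solicitation $4,600.
Stacking rule: highest base plus $13,500 per additional charge. Highest is felony shoplifting at $25,100; 2 additional charges → +$27,000. Combined base = $52,100.
Offense occurred in a school zone (+40%): $52,100 × 1.4 = $72,940.
$72,940 is within the $175,000 maximum.

$72,940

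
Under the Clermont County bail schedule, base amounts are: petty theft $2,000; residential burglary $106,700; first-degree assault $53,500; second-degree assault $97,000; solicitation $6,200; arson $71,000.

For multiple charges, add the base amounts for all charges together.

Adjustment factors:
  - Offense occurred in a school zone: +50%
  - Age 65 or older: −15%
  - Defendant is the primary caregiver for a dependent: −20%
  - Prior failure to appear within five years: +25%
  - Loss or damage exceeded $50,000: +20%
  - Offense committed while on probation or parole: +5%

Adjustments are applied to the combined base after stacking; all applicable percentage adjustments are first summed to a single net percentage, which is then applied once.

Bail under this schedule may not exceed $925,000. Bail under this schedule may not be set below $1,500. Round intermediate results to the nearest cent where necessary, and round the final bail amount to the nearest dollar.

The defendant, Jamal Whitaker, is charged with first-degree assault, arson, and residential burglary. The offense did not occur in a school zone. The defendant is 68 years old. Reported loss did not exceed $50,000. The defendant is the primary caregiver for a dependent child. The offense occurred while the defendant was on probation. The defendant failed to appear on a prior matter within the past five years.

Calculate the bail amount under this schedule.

$219,640

Base amounts from the schedule: first-degree assault $53,500; arson $71,000; residential burglary $106,700.
Stacking rule: sum of all bases. $53,500 + $71,000 + $106,700 = $231,200.
Net percentage adjustment: −15% −20% +25% +5% = −5%. $231,200 × 0.95 = $219,640.
$219,640 is within the $925,000 maximum.
$219,640 is at or above the $1,500 minimum.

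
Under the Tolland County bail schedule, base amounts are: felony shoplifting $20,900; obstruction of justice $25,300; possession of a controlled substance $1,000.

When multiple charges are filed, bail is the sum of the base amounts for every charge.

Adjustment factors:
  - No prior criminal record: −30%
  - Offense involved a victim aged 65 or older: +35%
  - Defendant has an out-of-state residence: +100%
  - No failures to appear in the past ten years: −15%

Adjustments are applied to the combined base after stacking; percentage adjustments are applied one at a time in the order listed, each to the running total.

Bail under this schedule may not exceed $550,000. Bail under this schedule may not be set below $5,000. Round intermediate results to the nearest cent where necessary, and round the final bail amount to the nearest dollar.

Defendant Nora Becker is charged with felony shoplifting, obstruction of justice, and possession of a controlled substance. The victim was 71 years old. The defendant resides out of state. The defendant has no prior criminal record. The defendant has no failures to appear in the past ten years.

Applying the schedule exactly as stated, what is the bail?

Base amounts from the schedule: felony shoplifting $20,900; obstruction of justice $25,300; possession of a controlled substance $1,000.
Stacking rule: sum of all bases. $20,900 + $25,300 + $1,000 = $47,200.
No prior criminal record (−30%): $47,200 × 0.7 = $33,040.
Offense involved a victim aged 65 or older (+35%): $33,040 × 1.35 = $44,604.
Defendant has an out-of-state residence (+100%): $44,604 × 2 = $89,208.
No failures to appear in the past ten years (−15%): $89,208 × 0.85 = $75,826.80.
$75,826.80 is within the $550,000 maximum.
$75,826.80 is at or above the $5,000 minimum.
Rounded to the nearest dollar: $75,827.

$75,827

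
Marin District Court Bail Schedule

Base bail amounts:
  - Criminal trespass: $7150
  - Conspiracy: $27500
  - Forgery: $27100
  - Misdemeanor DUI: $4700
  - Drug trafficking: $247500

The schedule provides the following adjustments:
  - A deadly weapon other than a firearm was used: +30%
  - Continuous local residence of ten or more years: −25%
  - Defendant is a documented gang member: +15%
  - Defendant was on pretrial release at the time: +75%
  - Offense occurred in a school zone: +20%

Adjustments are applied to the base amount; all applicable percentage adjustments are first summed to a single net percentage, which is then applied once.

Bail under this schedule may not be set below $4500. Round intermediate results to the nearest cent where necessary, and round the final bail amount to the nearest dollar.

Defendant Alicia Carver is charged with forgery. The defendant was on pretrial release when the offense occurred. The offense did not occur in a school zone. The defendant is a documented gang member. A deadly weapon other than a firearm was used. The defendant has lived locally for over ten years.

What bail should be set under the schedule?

$52845

Base amounts from the schedule: forgery $27100.
Single charge. Combined base = $27100.
Net percentage adjustment: +30% −25% +15% +75% = +95%. $27100 × 1.95 = $52845.
$52845 is at or above the $4500 minimum.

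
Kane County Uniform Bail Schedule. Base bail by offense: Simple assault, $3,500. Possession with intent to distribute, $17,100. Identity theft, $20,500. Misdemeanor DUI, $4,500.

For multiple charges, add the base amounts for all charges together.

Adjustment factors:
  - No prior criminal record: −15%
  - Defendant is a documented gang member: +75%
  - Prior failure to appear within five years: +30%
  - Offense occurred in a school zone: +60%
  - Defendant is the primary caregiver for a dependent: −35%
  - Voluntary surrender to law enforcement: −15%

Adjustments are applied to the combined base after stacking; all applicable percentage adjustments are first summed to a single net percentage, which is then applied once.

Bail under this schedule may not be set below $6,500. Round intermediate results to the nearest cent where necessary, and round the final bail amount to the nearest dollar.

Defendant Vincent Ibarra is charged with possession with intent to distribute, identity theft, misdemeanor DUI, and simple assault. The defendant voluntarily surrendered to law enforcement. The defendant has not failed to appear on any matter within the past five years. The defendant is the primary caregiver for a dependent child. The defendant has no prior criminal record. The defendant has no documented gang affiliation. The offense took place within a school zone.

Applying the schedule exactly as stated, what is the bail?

$43,320

Base amounts from the schedule: possession with intent to distribute $17,100; identity theft $20,500; misdemeanor DUI $4,500; simple assault $3,500.
Stacking rule: sum of all bases. $17,100 + $20,500 + $4,500 + $3,500 = $45,600.
Net percentage adjustment: −15% +60% −35% −15% = −5%. $45,600 × 0.95 = $43,320.
$43,320 is at or above the $6,500 minimum.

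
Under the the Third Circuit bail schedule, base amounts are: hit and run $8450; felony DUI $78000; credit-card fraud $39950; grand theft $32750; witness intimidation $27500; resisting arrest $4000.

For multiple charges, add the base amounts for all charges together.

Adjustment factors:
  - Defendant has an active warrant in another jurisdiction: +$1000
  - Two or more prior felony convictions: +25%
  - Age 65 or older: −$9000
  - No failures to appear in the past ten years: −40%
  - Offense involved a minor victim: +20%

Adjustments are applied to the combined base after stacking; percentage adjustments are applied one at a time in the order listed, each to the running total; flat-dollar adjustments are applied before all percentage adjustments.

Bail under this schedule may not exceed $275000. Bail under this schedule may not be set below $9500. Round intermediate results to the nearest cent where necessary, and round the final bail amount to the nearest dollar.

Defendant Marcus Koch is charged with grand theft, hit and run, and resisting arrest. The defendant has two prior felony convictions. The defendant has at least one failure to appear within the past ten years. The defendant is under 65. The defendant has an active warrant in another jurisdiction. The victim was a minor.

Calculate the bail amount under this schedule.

Base amounts from the schedule: grand theft $32750; hit and run $8450; resisting arrest $4000.
Stacking rule: sum of all bases. $32750 + $8450 + $4000 = $45200.
Defendant has an active warrant in another jurisdiction (+$1000 flat): $45200 + $1000 = $46200.
Two or more prior felony convictions (+25%): $46200 × 1.25 = $57750.
Offense involved a minor victim (+20%): $57750 × 1.2 = $69300.
$69300 is within the $275000 maximum.
$69300 is at or above the $9500 minimum.

$69300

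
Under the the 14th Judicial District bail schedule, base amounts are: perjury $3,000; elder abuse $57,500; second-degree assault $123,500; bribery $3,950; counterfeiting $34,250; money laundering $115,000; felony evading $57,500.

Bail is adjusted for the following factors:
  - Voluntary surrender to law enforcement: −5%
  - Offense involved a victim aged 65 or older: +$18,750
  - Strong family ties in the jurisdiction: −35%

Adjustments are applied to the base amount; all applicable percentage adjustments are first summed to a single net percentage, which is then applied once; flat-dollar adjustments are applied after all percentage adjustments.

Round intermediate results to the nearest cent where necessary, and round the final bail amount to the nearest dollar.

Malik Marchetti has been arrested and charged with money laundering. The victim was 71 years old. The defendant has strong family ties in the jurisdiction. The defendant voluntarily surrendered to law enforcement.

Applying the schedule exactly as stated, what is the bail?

Base amounts from the schedule: money laundering $115,000.
Single charge. Combined base = $115,000.
Net percentage adjustment: −5% −35% = −40%. $115,000 × 0.6 = $69,000.
Offense involved a victim aged 65 or older (+$18,750 flat): $69,000 + $18,750 = $87,750.

$87,750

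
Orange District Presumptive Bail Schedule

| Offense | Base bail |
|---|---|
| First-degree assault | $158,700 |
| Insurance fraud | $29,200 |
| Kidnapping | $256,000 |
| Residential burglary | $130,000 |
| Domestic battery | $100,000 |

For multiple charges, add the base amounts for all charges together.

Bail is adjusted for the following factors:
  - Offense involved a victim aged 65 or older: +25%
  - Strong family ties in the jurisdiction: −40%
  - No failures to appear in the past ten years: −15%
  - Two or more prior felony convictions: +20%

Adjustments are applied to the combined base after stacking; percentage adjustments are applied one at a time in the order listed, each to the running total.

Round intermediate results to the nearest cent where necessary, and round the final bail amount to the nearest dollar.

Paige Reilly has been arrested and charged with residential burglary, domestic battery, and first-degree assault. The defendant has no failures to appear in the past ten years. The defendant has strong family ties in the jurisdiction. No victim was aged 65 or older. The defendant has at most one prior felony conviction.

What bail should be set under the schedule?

Base amounts from the schedule: residential burglary $130,000; domestic battery $100,000; first-degree assault $158,700.
Stacking rule: sum of all bases. $130,000 + $100,000 + $158,700 = $388,700.
Strong family ties in the jurisdiction (−40%): $388,700 × 0.6 = $233,220.
No failures to appear in the past ten years (−15%): $233,220 × 0.85 = $198,237.

$198,237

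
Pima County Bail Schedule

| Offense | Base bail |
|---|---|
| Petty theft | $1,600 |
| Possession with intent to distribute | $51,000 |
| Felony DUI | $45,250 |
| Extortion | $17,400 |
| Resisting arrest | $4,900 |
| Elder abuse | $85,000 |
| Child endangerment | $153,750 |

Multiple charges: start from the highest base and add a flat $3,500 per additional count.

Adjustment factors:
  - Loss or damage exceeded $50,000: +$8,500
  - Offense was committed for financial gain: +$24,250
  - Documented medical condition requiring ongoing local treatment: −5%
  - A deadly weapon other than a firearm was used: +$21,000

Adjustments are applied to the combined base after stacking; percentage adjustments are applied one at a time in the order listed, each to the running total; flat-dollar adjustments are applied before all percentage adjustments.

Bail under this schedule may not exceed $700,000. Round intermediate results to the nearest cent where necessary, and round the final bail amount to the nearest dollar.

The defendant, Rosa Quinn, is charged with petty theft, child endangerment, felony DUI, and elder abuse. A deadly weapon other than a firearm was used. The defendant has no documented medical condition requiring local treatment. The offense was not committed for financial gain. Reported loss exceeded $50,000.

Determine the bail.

$193,750

Base amounts from the schedule: petty theft $1,600; child endangerment $153,750; felony DUI $45,250; elder abuse $85,000.
Stacking rule: highest base plus $3,500 per additional charge. Highest is child endangerment at $153,750; 3 additional charges → +$10,500. Combined base = $164,250.
Loss or damage exceeded $50,000 (+$8,500 flat): $164,250 + $8,500 = $172,750.
A deadly weapon other than a firearm was used (+$21,000 flat): $172,750 + $21,000 = $193,750.
$193,750 is within the $700,000 maximum.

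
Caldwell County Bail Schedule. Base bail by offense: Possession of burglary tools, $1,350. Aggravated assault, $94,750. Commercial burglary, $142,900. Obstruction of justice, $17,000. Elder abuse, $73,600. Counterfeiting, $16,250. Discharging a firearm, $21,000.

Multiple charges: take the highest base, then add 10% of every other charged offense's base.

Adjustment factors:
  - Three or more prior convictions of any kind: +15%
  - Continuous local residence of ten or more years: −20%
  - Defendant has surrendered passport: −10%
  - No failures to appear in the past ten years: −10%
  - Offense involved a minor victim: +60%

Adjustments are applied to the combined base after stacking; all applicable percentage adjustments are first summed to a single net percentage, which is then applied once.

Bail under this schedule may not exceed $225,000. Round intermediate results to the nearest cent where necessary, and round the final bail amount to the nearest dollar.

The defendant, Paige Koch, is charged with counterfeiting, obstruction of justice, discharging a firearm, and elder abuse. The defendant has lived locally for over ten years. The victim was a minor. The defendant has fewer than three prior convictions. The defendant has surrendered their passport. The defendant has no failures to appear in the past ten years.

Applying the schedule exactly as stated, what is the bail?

Base amounts from the schedule: counterfeiting $16,250; obstruction of justice $17,000; discharging a firearm $21,000; elder abuse $73,600.
Stacking rule: highest base plus 10% of each additional charge. Highest is elder abuse at $73,600. Additional: $16,250 × 10% = $1,625; $17,000 × 10% = $1,700; $21,000 × 10% = $2,100. Combined base = $73,600 + $5,425 = $79,025.
Net percentage adjustment: −20% −10% −10% +60% = +20%. $79,025 × 1.2 = $94,830.
$94,830 is within the $225,000 maximum.

$94,830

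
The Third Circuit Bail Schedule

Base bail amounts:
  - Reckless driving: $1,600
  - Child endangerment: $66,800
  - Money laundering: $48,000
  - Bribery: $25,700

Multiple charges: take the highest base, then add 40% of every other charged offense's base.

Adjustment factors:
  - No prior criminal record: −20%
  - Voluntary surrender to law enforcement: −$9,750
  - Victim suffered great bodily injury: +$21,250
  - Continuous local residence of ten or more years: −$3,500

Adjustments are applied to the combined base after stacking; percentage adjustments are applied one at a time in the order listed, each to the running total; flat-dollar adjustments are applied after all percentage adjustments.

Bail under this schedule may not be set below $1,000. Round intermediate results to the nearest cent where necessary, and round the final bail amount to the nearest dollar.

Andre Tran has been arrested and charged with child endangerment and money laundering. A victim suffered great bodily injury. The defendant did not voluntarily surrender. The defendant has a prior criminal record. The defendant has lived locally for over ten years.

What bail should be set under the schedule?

Base amounts from the schedule: child endangerment $66,800; money laundering $48,000.
Stacking rule: highest base plus 40% of each additional charge. Highest is child endangerment at $66,800. Additional: $48,000 × 40% = $19,200. Combined base = $66,800 + $19,200 = $86,000.
Victim suffered great bodily injury (+$21,250 flat): $86,000 + $21,250 = $107,250.
Continuous local residence of ten or more years (−$3,500 flat): $107,250 − $3,500 = $103,750.
$103,750 is at or above the $1,000 minimum.

$103,750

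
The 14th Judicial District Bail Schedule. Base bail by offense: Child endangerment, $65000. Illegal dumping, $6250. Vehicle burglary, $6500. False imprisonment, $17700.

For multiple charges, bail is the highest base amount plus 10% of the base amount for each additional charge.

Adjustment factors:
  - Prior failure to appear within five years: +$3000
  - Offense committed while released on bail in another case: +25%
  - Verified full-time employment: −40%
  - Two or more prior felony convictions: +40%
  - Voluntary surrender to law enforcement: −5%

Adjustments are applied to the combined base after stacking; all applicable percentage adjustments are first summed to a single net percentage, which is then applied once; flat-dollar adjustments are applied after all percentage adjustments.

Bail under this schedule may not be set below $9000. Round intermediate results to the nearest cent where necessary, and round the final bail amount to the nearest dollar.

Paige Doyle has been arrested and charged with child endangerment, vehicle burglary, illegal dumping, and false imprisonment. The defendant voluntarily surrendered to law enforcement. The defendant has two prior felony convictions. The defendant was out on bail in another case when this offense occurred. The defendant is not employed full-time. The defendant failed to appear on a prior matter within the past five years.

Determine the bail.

Base amounts from the schedule: child endangerment $65000; vehicle burglary $6500; illegal dumping $6250; false imprisonment $17700.
Stacking rule: highest base plus 10% of each additional charge. Highest is child endangerment at $65000. Additional: $6500 × 10% = $650; $6250 × 10% = $625; $17700 × 10% = $1770. Combined base = $65000 + $3045 = $68045.
Net percentage adjustment: +25% +40% −5% = +60%. $68045 × 1.6 = $108872.
Prior failure to appear within five years (+$3000 flat): $108872 + $3000 = $111872.
$111872 is at or above the $9000 minimum.

$111872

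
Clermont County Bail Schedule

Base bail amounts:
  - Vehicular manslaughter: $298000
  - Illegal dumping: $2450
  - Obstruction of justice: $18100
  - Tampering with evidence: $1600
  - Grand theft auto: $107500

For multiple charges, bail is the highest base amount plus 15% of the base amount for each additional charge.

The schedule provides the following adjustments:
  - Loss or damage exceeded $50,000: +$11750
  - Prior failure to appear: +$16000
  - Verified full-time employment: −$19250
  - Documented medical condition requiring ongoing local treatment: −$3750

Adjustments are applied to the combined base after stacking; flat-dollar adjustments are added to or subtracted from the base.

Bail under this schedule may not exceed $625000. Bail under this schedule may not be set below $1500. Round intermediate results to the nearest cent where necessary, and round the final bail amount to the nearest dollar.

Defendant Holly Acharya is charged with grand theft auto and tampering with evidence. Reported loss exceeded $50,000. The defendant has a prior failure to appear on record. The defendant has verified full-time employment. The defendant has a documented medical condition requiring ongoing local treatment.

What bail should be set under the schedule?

$112490

Base amounts from the schedule: grand theft auto $107500; tampering with evidence $1600.
Stacking rule: highest base plus 15% of each additional charge. Highest is grand theft auto at $107500. Additional: $1600 × 15% = $240. Combined base = $107500 + $240 = $107740.
Loss or damage exceeded $50,000 (+$11750 flat): $107740 + $11750 = $119490.
Prior failure to appear (+$16000 flat): $119490 + $16000 = $135490.
Verified full-time employment (−$19250 flat): $135490 − $19250 = $116240.
Documented medical condition requiring ongoing local treatment (−$3750 flat): $116240 − $3750 = $112490.
$112490 is within the $625000 maximum.
$112490 is at or above the $1500 minimum.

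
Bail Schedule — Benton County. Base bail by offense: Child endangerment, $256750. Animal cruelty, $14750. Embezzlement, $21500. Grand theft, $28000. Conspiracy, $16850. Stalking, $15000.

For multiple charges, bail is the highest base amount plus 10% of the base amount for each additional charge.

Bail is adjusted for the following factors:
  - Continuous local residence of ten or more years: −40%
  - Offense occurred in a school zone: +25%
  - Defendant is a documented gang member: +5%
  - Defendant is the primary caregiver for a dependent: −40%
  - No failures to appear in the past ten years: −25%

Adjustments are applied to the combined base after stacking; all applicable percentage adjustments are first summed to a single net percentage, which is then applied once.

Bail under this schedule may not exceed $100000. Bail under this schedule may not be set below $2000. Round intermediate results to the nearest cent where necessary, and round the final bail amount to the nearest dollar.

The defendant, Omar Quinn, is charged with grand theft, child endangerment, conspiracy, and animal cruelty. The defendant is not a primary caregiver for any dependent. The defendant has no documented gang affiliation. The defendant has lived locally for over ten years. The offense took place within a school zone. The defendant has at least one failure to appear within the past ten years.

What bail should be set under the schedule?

$100000

Base amounts from the schedule: grand theft $28000; child endangerment $256750; conspiracy $16850; animal cruelty $14750.
Stacking rule: highest base plus 10% of each additional charge. Highest is child endangerment at $256750. Additional: $28000 × 10% = $2800; $16850 × 10% = $1685; $14750 × 10% = $1475. Combined base = $256750 + $5960 = $262710.
Net percentage adjustment: −40% +25% = −15%. $262710 × 0.85 = $223303.50.
Result $223303.50 exceeds the maximum of $100000; bail is capped at $100000.
$100000 is at or above the $2000 minimum.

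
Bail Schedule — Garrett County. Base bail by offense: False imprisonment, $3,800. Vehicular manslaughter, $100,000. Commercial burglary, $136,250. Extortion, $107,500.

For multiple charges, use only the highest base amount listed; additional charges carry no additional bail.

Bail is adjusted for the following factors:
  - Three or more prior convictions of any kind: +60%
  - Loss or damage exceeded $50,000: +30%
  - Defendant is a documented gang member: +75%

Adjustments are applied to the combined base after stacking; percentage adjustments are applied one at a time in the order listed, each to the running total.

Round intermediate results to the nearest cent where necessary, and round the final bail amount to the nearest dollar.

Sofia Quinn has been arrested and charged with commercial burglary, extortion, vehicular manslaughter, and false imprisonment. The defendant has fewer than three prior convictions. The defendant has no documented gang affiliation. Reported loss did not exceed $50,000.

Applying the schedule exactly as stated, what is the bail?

$136,250

Base amounts from the schedule: commercial burglary $136,250; extortion $107,500; vehicular manslaughter $100,000; false imprisonment $3,800.
Stacking rule: use the highest base only. Highest is commercial burglary at $136,250. Combined base = $136,250.
No adjustment factors apply to this defendant.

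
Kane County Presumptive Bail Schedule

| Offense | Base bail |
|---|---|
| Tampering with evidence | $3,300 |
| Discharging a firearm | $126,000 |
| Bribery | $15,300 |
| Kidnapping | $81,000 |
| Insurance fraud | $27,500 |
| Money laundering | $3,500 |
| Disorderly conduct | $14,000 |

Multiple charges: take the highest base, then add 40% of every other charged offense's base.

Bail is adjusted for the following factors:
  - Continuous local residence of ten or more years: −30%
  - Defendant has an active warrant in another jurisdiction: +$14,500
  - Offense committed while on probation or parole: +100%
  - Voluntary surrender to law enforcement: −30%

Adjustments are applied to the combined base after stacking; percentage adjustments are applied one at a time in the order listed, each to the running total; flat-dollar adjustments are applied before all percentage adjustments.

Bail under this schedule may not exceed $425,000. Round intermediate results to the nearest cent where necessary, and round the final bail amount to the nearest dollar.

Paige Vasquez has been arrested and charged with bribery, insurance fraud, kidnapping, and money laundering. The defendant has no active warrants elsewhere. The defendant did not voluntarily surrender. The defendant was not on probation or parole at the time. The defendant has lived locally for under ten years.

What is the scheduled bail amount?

Base amounts from the schedule: bribery $15,300; insurance fraud $27,500; kidnapping $81,000; money laundering $3,500.
Stacking rule: highest base plus 40% of each additional charge. Highest is kidnapping at $81,000. Additional: $15,300 × 40% = $6,120; $27,500 × 40% = $11,000; $3,500 × 40% = $1,400. Combined base = $81,000 + $18,520 = $99,520.
No adjustment factors apply to this defendant.
$99,520 is within the $425,000 maximum.

$99,520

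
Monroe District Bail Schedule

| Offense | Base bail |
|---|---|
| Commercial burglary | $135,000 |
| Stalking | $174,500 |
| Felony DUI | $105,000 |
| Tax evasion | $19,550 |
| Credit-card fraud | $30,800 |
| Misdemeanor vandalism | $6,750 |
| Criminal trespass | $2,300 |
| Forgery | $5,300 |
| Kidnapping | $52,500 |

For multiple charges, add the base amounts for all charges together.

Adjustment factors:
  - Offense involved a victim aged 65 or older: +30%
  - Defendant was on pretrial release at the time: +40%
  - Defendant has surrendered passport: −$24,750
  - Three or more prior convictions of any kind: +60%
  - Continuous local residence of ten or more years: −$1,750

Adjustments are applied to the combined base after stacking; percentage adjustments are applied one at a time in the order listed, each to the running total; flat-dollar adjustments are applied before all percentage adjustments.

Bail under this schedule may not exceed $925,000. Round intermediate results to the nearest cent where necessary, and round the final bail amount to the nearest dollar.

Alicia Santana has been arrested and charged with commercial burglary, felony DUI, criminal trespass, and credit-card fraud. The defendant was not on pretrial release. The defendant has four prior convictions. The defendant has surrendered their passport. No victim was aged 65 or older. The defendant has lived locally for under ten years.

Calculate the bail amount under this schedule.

Base amounts from the schedule: commercial burglary $135,000; felony DUI $105,000; criminal trespass $2,300; credit-card fraud $30,800.
Stacking rule: sum of all bases. $135,000 + $105,000 + $2,300 + $30,800 = $273,100.
Defendant has surrendered passport (−$24,750 flat): $273,100 − $24,750 = $248,350.
Three or more prior convictions of any kind (+60%): $248,350 × 1.6 = $397,360.
$397,360 is within the $925,000 maximum.

$397,360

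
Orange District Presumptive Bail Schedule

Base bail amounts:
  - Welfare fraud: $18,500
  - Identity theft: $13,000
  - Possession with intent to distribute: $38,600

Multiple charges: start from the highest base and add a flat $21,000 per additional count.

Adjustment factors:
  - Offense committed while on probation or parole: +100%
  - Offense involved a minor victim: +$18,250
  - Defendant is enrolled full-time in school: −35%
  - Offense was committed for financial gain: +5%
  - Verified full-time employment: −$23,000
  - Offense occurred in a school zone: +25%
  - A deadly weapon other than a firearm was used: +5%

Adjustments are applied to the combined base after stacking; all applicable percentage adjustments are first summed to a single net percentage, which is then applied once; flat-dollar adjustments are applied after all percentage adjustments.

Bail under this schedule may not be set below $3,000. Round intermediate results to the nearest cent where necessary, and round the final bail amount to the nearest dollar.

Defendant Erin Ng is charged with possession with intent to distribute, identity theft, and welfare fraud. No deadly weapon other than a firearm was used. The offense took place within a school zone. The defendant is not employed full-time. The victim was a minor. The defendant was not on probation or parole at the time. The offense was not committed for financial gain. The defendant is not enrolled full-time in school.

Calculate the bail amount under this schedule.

Base amounts from the schedule: possession with intent to distribute $38,600; identity theft $13,000; welfare fraud $18,500.
Stacking rule: highest base plus $21,000 per additional charge. Highest is possession with intent to distribute at $38,600; 2 additional charges → +$42,000. Combined base = $80,600.
Offense occurred in a school zone (+25%): $80,600 × 1.25 = $100,750.
Offense involved a minor victim (+$18,250 flat): $100,750 + $18,250 = $119,000.
$119,000 is at or above the $3,000 minimum.

$119,000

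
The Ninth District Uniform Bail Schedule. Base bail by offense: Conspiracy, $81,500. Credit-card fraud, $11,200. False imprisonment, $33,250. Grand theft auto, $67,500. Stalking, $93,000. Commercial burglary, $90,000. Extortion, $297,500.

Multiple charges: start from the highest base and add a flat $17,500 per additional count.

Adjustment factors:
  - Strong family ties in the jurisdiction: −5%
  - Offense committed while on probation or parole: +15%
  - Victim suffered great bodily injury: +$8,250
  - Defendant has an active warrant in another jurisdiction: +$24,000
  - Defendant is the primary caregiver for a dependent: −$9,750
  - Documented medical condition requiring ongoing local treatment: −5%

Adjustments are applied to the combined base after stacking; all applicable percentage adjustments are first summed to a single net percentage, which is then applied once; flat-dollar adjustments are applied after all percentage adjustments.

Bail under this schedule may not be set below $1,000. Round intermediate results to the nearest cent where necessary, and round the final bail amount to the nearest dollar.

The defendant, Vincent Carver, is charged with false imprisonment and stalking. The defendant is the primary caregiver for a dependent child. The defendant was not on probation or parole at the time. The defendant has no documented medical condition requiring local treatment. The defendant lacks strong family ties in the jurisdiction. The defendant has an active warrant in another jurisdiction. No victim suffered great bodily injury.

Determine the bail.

$124,750

Base amounts from the schedule: false imprisonment $33,250; stalking $93,000.
Stacking rule: highest base plus $17,500 per additional charge. Highest is stalking at $93,000; 1 additional charge → +$17,500. Combined base = $110,500.
Defendant has an active warrant in another jurisdiction (+$24,000 flat): $110,500 + $24,000 = $134,500.
Defendant is the primary caregiver for a dependent (−$9,750 flat): $134,500 − $9,750 = $124,750.
$124,750 is at or above the $1,000 minimum.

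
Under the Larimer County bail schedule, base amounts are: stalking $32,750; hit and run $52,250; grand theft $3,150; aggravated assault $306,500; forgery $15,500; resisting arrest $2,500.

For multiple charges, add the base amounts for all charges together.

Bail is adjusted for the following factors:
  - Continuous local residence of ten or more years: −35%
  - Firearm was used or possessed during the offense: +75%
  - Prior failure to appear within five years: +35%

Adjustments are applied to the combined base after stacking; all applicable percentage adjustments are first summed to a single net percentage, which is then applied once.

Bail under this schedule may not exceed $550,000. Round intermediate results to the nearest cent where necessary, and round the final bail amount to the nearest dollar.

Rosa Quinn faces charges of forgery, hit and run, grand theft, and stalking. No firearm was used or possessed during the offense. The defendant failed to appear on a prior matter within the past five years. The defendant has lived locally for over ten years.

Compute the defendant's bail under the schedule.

Base amounts from the schedule: forgery $15,500; hit and run $52,250; grand theft $3,150; stalking $32,750.
Stacking rule: sum of all bases. $15,500 + $52,250 + $3,150 + $32,750 = $103,650.
Net percentage adjustment: −35% +35% = +0%. $103,650 × 1 = $103,650.
$103,650 is within the $550,000 maximum.

$103,650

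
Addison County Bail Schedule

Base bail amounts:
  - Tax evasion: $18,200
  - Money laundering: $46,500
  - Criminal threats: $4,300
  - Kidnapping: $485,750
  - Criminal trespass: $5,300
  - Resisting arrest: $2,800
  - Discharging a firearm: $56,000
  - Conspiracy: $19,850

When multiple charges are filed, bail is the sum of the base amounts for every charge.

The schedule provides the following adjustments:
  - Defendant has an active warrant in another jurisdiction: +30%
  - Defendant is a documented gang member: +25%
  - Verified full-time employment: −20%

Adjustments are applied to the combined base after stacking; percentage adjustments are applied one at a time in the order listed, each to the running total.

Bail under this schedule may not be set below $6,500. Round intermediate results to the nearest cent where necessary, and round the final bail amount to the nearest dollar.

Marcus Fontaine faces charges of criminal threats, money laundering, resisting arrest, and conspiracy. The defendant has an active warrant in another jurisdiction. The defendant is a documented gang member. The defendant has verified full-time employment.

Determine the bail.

$95,485

Base amounts from the schedule: criminal threats $4,300; money laundering $46,500; resisting arrest $2,800; conspiracy $19,850.
Stacking rule: sum of all bases. $4,300 + $46,500 + $2,800 + $19,850 = $73,450.
Defendant has an active warrant in another jurisdiction (+30%): $73,450 × 1.3 = $95,485.
Defendant is a documented gang member (+25%): $95,485 × 1.25 = $119,356.25.
Verified full-time employment (−20%): $119,356.25 × 0.8 = $95,485.
$95,485 is at or above the $6,500 minimum.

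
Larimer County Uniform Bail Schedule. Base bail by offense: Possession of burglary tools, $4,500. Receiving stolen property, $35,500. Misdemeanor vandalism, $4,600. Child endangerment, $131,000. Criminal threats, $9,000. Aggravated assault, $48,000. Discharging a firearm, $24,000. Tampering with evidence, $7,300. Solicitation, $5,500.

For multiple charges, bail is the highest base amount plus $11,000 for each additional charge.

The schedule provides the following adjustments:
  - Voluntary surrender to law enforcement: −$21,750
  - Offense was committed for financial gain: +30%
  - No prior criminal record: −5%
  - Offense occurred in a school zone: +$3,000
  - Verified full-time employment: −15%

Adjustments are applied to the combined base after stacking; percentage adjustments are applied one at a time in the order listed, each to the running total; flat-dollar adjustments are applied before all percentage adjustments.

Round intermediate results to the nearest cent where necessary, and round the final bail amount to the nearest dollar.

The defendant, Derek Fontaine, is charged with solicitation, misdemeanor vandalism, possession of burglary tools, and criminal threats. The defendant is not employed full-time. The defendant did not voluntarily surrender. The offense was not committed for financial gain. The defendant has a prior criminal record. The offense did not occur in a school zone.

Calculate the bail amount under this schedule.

Base amounts from the schedule: solicitation $5,500; misdemeanor vandalism $4,600; possession of burglary tools $4,500; criminal threats $9,000.
Stacking rule: highest base plus $11,000 per additional charge. Highest is criminal threats at $9,000; 3 additional charges → +$33,000. Combined base = $42,000.
No adjustment factors apply to this defendant.

$42,000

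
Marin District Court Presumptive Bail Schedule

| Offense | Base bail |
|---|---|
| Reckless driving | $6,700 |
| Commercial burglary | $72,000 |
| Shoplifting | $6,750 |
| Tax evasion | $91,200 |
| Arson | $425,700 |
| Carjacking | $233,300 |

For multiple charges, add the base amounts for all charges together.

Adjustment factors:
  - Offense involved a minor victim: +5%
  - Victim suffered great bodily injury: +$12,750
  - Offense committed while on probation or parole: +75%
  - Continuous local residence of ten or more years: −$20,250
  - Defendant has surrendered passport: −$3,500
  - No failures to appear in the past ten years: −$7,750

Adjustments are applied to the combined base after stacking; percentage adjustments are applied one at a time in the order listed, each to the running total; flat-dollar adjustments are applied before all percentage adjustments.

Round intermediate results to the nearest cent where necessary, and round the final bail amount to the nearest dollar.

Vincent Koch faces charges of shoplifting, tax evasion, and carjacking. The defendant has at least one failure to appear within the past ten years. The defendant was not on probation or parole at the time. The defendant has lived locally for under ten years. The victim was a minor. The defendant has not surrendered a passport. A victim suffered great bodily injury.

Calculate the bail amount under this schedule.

Base amounts from the schedule: shoplifting $6,750; tax evasion $91,200; carjacking $233,300.
Stacking rule: sum of all bases. $6,750 + $91,200 + $233,300 = $331,250.
Victim suffered great bodily injury (+$12,750 flat): $331,250 + $12,750 = $344,000.
Offense involved a minor victim (+5%): $344,000 × 1.05 = $361,200.

$361,200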